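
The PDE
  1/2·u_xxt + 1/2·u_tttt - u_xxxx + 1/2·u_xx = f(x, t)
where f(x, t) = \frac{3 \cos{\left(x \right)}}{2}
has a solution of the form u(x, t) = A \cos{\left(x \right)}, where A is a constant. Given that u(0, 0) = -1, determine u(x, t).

Answer: u(x, t) = - \cos{\left(x \right)}

Derivation:
Substitute the ansatz u = A \cos{\left(x \right)} into the left-hand side.
Derivatives of the ansatz:
  u_xxt = 0
  u_tttt = 0
  u_xxxx = A \cos{\left(x \right)}
  u_xx = - A \cos{\left(x \right)}
Term by term:
  1/2·u_xxt = 0
  1/2·u_tttt = 0
  -u_xxxx = - A \cos{\left(x \right)}
  1/2·u_xx = - \frac{A \cos{\left(x \right)}}{2}
So the left-hand side equals
  - \frac{3 A \cos{\left(x \right)}}{2}
This must equal f(x, t) = \frac{3 \cos{\left(x \right)}}{2} identically.
Matching coefficients of the independent functions:
  [\cos{\left(x \right)}]:  - \frac{3 A}{2} = \frac{3}{2}
Solving: A = -1.
Check against the point condition:
  u(0, 0) = -1  ⟹  A = -1  ✓
Hence u(x, t) = - \cos{\left(x \right)}.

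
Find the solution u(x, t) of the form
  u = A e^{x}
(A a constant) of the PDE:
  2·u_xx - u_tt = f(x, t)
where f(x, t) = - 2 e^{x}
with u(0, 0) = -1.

Answer: u(x, t) = - e^{x}

Derivation:
Substitute the ansatz u = A e^{x} into the left-hand side.
Derivatives of the ansatz:
  u_xx = A e^{x}
  u_tt = 0
Term by term:
  2·u_xx = 2 A e^{x}
  -u_tt = 0
So the left-hand side equals
  2 A e^{x}
This must equal f(x, t) = - 2 e^{x} identically.
Matching coefficients of the independent functions:
  [e^{x}]:  2 A = -2
Solving: A = -1.
Check against the point condition:
  u(0, 0) = -1  ⟹  A = -1  ✓
Hence u(x, t) = - e^{x}.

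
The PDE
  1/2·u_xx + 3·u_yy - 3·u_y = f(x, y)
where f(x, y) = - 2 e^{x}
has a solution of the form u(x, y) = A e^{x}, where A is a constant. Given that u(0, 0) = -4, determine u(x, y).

Substitute the ansatz u = A e^{x} into the left-hand side.
Derivatives of the ansatz:
  u_xx = A e^{x}
  u_yy = 0
  u_y = 0
Term by term:
  1/2·u_xx = \frac{A e^{x}}{2}
  3·u_yy = 0
  -3·u_y = 0
So the left-hand side equals
  \frac{A e^{x}}{2}
This must equal f(x, y) = - 2 e^{x} identically.
Matching coefficients of the independent functions:
  [e^{x}]:  \frac{A}{2} = -2
Solving: A = -4.
Check against the point condition:
  u(0, 0) = -4  ⟹  A = -4  ✓
Hence u(x, y) = - 4 e^{x}.

Answer: u(x, y) = - 4 e^{x}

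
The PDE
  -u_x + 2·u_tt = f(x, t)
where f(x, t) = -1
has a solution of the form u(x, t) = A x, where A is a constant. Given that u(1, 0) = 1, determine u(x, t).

Answer: u(x, t) = x

Derivation:
Substitute the ansatz u = A x into the left-hand side.
Derivatives of the ansatz:
  u_x = A
  u_tt = 0
Term by term:
  -u_x = - A
  2·u_tt = 0
So the left-hand side equals
  - A
This must equal f(x, t) = -1 identically.
Matching coefficients of the independent functions:
  [constant term]:  - A = -1
Solving: A = 1.
Check against the point condition:
  u(1, 0) = 1  ⟹  A = 1  ✓
Hence u(x, t) = x.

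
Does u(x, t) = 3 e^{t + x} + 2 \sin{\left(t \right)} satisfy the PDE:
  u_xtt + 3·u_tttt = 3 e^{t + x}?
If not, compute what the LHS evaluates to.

Answer: No, the LHS evaluates to 12 e^{t + x} + 6 \sin{\left(t \right)}

Derivation:
Evaluate each term of the left-hand side for u = 3 e^{t + x} + 2 \sin{\left(t \right)}.
Derivatives:
  u_xtt = 3 e^{t} e^{x}
  u_tttt = 3 e^{t} e^{x} + 2 \sin{\left(t \right)}
Terms:
  u_xtt = 3 e^{t + x}
  3·u_tttt = 9 e^{t + x} + 6 \sin{\left(t \right)}
Sum: LHS = 12 e^{t + x} + 6 \sin{\left(t \right)}
Given right-hand side: 3 e^{t + x}. Difference LHS − RHS = 9 e^{t + x} + 6 \sin{\left(t \right)} ≠ 0, so u is not a solution.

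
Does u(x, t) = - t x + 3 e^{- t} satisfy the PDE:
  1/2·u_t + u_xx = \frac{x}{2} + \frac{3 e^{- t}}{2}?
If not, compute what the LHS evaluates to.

Evaluate each term of the left-hand side for u = - t x + 3 e^{- t}.
Derivatives:
  u_t = - x - 3 e^{- t}
  u_xx = 0
Terms:
  1/2·u_t = - \frac{x}{2} - \frac{3 e^{- t}}{2}
  u_xx = 0
Sum: LHS = - \frac{x}{2} - \frac{3 e^{- t}}{2}
Given right-hand side: \frac{x}{2} + \frac{3 e^{- t}}{2}. Difference LHS − RHS = - x - 3 e^{- t} ≠ 0, so u is not a solution.

Answer: No, the LHS evaluates to - \frac{x}{2} - \frac{3 e^{- t}}{2}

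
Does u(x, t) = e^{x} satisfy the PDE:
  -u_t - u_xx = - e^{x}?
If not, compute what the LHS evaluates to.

Evaluate each term of the left-hand side for u = e^{x}.
Derivatives:
  u_t = 0
  u_xx = e^{x}
Terms:
  -u_t = 0
  -u_xx = - e^{x}
Sum: LHS = - e^{x}
This is exactly the given right-hand side, so u is a solution.

Answer: Yes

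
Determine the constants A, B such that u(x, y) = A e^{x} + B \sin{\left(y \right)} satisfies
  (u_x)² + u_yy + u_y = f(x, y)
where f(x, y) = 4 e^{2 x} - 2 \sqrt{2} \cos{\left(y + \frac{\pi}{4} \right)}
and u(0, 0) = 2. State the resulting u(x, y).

Substitute the ansatz u = A e^{x} + B \sin{\left(y \right)} into the left-hand side.
Derivatives of the ansatz:
  u_x = A e^{x}
  u_yy = - B \sin{\left(y \right)}
  u_y = B \cos{\left(y \right)}
Term by term:
  (u_x)² = A^{2} e^{2 x}
  u_yy = - B \sin{\left(y \right)}
  u_y = B \cos{\left(y \right)}
So the left-hand side equals
  A^{2} e^{2 x} - B \sin{\left(y \right)} + B \cos{\left(y \right)}
This must equal f(x, y) identically; expanded, f = 4 e^{2 x} + 2 \sin{\left(y \right)} - 2 \cos{\left(y \right)}.
Matching coefficients of the independent functions:
  [e^{2 x}]:  A^{2} = 4
  [\sin{\left(y \right)}]:  - B = 2
  [\cos{\left(y \right)}]:  B = -2
These equations allow (A, B) = (-2, -2) or (2, -2).
Impose the point condition(s):
  u(0, 0) = 2  ⟹  A = 2
Only A = 2, B = -2 satisfies everything.
Hence u(x, y) = 2 e^{x} - 2 \sin{\left(y \right)}.

Answer: u(x, y) = 2 e^{x} - 2 \sin{\left(y \right)}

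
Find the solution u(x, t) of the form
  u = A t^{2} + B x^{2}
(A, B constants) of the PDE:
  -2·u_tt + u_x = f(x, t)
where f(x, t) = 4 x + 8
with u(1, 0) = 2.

Substitute the ansatz u = A t^{2} + B x^{2} into the left-hand side.
Derivatives of the ansatz:
  u_tt = 2 A
  u_x = 2 B x
Term by term:
  -2·u_tt = - 4 A
  u_x = 2 B x
So the left-hand side equals
  - 4 A + 2 B x
This must equal f(x, t) = 4 x + 8 identically.
Matching coefficients of the independent functions:
  [constant term]:  - 4 A = 8
  [x]:  2 B = 4
Solving: A = -2, B = 2.
Check against the point condition:
  u(1, 0) = 2  ⟹  B = 2  ✓
Hence u(x, t) = - 2 t^{2} + 2 x^{2}.

Answer: u(x, t) = - 2 t^{2} + 2 x^{2}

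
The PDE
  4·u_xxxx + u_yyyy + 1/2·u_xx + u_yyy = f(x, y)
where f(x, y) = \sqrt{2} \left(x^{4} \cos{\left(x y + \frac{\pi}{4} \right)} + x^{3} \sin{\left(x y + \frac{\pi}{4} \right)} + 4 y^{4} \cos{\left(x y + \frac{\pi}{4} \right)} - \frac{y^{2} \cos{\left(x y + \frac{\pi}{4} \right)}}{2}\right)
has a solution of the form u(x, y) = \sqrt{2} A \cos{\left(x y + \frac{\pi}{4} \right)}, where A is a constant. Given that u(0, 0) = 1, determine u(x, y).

Answer: u(x, y) = \sqrt{2} \cos{\left(x y + \frac{\pi}{4} \right)}

Derivation:
Substitute the ansatz u = \sqrt{2} A \cos{\left(x y + \frac{\pi}{4} \right)} into the left-hand side.
Derivatives of the ansatz:
  u_xxxx = \sqrt{2} A y^{4} \cos{\left(x y + \frac{\pi}{4} \right)}
  u_yyyy = \sqrt{2} A x^{4} \cos{\left(x y + \frac{\pi}{4} \right)}
  u_xx = - \sqrt{2} A y^{2} \cos{\left(x y + \frac{\pi}{4} \right)}
  u_yyy = \sqrt{2} A x^{3} \sin{\left(x y + \frac{\pi}{4} \right)}
Term by term:
  4·u_xxxx = 4 \sqrt{2} A y^{4} \cos{\left(x y + \frac{\pi}{4} \right)}
  u_yyyy = \sqrt{2} A x^{4} \cos{\left(x y + \frac{\pi}{4} \right)}
  1/2·u_xx = - \frac{\sqrt{2} A y^{2} \cos{\left(x y + \frac{\pi}{4} \right)}}{2}
  u_yyy = \sqrt{2} A x^{3} \sin{\left(x y + \frac{\pi}{4} \right)}
So the left-hand side equals
  \sqrt{2} A x^{4} \cos{\left(x y + \frac{\pi}{4} \right)} + \sqrt{2} A x^{3} \sin{\left(x y + \frac{\pi}{4} \right)} + 4 \sqrt{2} A y^{4} \cos{\left(x y + \frac{\pi}{4} \right)} - \frac{\sqrt{2} A y^{2} \cos{\left(x y + \frac{\pi}{4} \right)}}{2}
This must equal f(x, y) identically; expanded, f = \sqrt{2} x^{4} \cos{\left(x y + \frac{\pi}{4} \right)} + \sqrt{2} x^{3} \sin{\left(x y + \frac{\pi}{4} \right)} + 4 \sqrt{2} y^{4} \cos{\left(x y + \frac{\pi}{4} \right)} - \frac{\sqrt{2} y^{2} \cos{\left(x y + \frac{\pi}{4} \right)}}{2}.
Matching coefficients of the independent functions:
  [\sqrt{2} x^{3} \sin{\left(x y + \frac{\pi}{4} \right)}, \sqrt{2} x^{4} \cos{\left(x y + \frac{\pi}{4} \right)}]:  A = 1
  [\sqrt{2} y^{2} \cos{\left(x y + \frac{\pi}{4} \right)}]:  - \frac{A}{2} = - \frac{1}{2}
  [\sqrt{2} y^{4} \cos{\left(x y + \frac{\pi}{4} \right)}]:  4 A = 4
Solving: A = 1.
Check against the point condition:
  u(0, 0) = 1  ⟹  A = 1  ✓
Hence u(x, y) = \sqrt{2} \cos{\left(x y + \frac{\pi}{4} \right)}.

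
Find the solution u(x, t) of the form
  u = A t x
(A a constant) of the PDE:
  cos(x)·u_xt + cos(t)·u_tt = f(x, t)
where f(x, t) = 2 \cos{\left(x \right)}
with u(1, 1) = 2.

Substitute the ansatz u = A t x into the left-hand side.
Derivatives of the ansatz:
  u_xt = A
  u_tt = 0
Term by term:
  cos(x)·u_xt = A \cos{\left(x \right)}
  cos(t)·u_tt = 0
So the left-hand side equals
  A \cos{\left(x \right)}
This must equal f(x, t) = 2 \cos{\left(x \right)} identically.
Matching coefficients of the independent functions:
  [\cos{\left(x \right)}]:  A = 2
Solving: A = 2.
Check against the point condition:
  u(1, 1) = 2  ⟹  A = 2  ✓
Hence u(x, t) = 2 t x.

Answer: u(x, t) = 2 t x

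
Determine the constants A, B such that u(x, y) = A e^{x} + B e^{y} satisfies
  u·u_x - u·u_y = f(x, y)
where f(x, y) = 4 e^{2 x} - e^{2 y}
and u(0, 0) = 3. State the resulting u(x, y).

Substitute the ansatz u = A e^{x} + B e^{y} into the left-hand side.
Derivatives of the ansatz:
  u_x = A e^{x}
  u_y = B e^{y}
Term by term:
  u·u_x = A^{2} e^{2 x} + A B e^{x} e^{y}
  -u·u_y = - A B e^{x} e^{y} - B^{2} e^{2 y}
So the left-hand side equals
  A^{2} e^{2 x} - B^{2} e^{2 y}
This must equal f(x, y) = 4 e^{2 x} - e^{2 y} identically.
Matching coefficients of the independent functions:
  [e^{2 x}]:  A^{2} = 4
  [e^{2 y}]:  - B^{2} = -1
These equations allow (A, B) = (-2, -1) or (-2, 1) or (2, -1) or (2, 1).
Impose the point condition(s):
  u(0, 0) = 3  ⟹  A + B = 3
Only A = 2, B = 1 satisfies everything.
Hence u(x, y) = 2 e^{x} + e^{y}.

Answer: u(x, y) = 2 e^{x} + e^{y}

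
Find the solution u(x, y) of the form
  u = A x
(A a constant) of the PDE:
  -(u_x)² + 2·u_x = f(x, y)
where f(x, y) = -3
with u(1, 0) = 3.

Answer: u(x, y) = 3 x

Derivation:
Substitute the ansatz u = A x into the left-hand side.
Derivatives of the ansatz:
  u_x = A
Term by term:
  -(u_x)² = - A^{2}
  2·u_x = 2 A
So the left-hand side equals
  - A^{2} + 2 A
This must equal f(x, y) = -3 identically.
Matching coefficients of the independent functions:
  [constant term]:  - A^{2} + 2 A = -3
These equations allow (A) = (-1) or (3).
Impose the point condition(s):
  u(1, 0) = 3  ⟹  A = 3
Only A = 3 satisfies everything.
Hence u(x, y) = 3 x.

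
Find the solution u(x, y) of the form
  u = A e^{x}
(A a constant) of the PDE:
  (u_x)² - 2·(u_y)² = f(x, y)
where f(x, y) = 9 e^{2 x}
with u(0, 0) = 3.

Substitute the ansatz u = A e^{x} into the left-hand side.
Derivatives of the ansatz:
  u_x = A e^{x}
  u_y = 0
Term by term:
  (u_x)² = A^{2} e^{2 x}
  -2·(u_y)² = 0
So the left-hand side equals
  A^{2} e^{2 x}
This must equal f(x, y) = 9 e^{2 x} identically.
Matching coefficients of the independent functions:
  [e^{2 x}]:  A^{2} = 9
These equations allow (A) = (-3) or (3).
Impose the point condition(s):
  u(0, 0) = 3  ⟹  A = 3
Only A = 3 satisfies everything.
Hence u(x, y) = 3 e^{x}.

Answer: u(x, y) = 3 e^{x}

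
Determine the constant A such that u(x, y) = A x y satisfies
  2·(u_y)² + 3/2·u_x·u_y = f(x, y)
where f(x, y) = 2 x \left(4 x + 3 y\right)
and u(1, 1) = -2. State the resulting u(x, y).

Substitute the ansatz u = A x y into the left-hand side.
Derivatives of the ansatz:
  u_y = A x
  u_x = A y
Term by term:
  2·(u_y)² = 2 A^{2} x^{2}
  3/2·u_x·u_y = \frac{3 A^{2} x y}{2}
So the left-hand side equals
  2 A^{2} x^{2} + \frac{3 A^{2} x y}{2}
This must equal f(x, y) identically; expanded, f = 8 x^{2} + 6 x y.
Matching coefficients of the independent functions:
  [x^{2}]:  2 A^{2} = 8
  [x y]:  \frac{3 A^{2}}{2} = 6
These equations allow (A) = (-2) or (2).
Impose the point condition(s):
  u(1, 1) = -2  ⟹  A = -2
Only A = -2 satisfies everything.
Hence u(x, y) = - 2 x y.

Answer: u(x, y) = - 2 x y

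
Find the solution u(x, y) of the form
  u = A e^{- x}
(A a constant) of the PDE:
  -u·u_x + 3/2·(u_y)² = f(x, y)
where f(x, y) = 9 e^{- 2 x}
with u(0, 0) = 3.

Substitute the ansatz u = A e^{- x} into the left-hand side.
Derivatives of the ansatz:
  u_x = - A e^{- x}
  u_y = 0
Term by term:
  -u·u_x = A^{2} e^{- 2 x}
  3/2·(u_y)² = 0
So the left-hand side equals
  A^{2} e^{- 2 x}
This must equal f(x, y) = 9 e^{- 2 x} identically.
Matching coefficients of the independent functions:
  [e^{- 2 x}]:  A^{2} = 9
These equations allow (A) = (-3) or (3).
Impose the point condition(s):
  u(0, 0) = 3  ⟹  A = 3
Only A = 3 satisfies everything.
Hence u(x, y) = 3 e^{- x}.

Answer: u(x, y) = 3 e^{- x}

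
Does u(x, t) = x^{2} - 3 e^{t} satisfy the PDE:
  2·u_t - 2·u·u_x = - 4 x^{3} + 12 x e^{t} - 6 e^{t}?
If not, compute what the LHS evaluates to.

Answer: Yes

Derivation:
Evaluate each term of the left-hand side for u = x^{2} - 3 e^{t}.
Derivatives:
  u_t = - 3 e^{t}
  u_x = 2 x
Terms:
  2·u_t = - 6 e^{t}
  -2·u·u_x = 4 x \left(- x^{2} + 3 e^{t}\right)
Sum: LHS = - 4 x^{3} + 12 x e^{t} - 6 e^{t}
This is exactly the given right-hand side, so u is a solution.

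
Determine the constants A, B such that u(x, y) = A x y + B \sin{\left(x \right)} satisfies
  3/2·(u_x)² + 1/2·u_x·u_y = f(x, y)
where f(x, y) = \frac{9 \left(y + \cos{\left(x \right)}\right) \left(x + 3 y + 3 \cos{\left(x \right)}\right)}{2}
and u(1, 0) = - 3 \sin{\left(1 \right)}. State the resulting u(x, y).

Answer: u(x, y) = - 3 x y - 3 \sin{\left(x \right)}

Derivation:
Substitute the ansatz u = A x y + B \sin{\left(x \right)} into the left-hand side.
Derivatives of the ansatz:
  u_x = A y + B \cos{\left(x \right)}
  u_y = A x
Term by term:
  3/2·(u_x)² = \frac{3 A^{2} y^{2}}{2} + 3 A B y \cos{\left(x \right)} + \frac{3 B^{2} \cos^{2}{\left(x \right)}}{2}
  1/2·u_x·u_y = \frac{A^{2} x y}{2} + \frac{A B x \cos{\left(x \right)}}{2}
So the left-hand side equals
  \frac{A^{2} x y}{2} + \frac{3 A^{2} y^{2}}{2} + \frac{A B x \cos{\left(x \right)}}{2} + 3 A B y \cos{\left(x \right)} + \frac{3 B^{2} \cos^{2}{\left(x \right)}}{2}
This must equal f(x, y) identically; expanded, f = \frac{9 x y}{2} + \frac{9 x \cos{\left(x \right)}}{2} + \frac{27 y^{2}}{2} + 27 y \cos{\left(x \right)} + \frac{27 \cos^{2}{\left(x \right)}}{2}.
Matching coefficients of the independent functions:
  [y^{2}]:  \frac{3 A^{2}}{2} = \frac{27}{2}
  [x y]:  \frac{A^{2}}{2} = \frac{9}{2}
  [x \cos{\left(x \right)}]:  \frac{A B}{2} = \frac{9}{2}
  [y \cos{\left(x \right)}]:  3 A B = 27
  [\cos^{2}{\left(x \right)}]:  \frac{3 B^{2}}{2} = \frac{27}{2}
These equations allow (A, B) = (-3, -3) or (3, 3).
Impose the point condition(s):
  u(1, 0) = - 3 \sin{\left(1 \right)}  ⟹  B \sin{\left(1 \right)} = - 3 \sin{\left(1 \right)}
Only A = -3, B = -3 satisfies everything.
Hence u(x, y) = - 3 x y - 3 \sin{\left(x \right)}.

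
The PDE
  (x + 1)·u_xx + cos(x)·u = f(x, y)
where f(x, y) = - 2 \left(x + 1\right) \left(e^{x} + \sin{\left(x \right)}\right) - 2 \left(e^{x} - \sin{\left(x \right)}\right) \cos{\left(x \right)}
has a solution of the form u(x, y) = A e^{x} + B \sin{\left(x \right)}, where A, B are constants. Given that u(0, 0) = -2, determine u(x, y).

Substitute the ansatz u = A e^{x} + B \sin{\left(x \right)} into the left-hand side.
Derivatives of the ansatz:
  u_xx = A e^{x} - B \sin{\left(x \right)}
Term by term:
  (x + 1)·u_xx = A x e^{x} + A e^{x} - B x \sin{\left(x \right)} - B \sin{\left(x \right)}
  cos(x)·u = A e^{x} \cos{\left(x \right)} + B \sin{\left(x \right)} \cos{\left(x \right)}
So the left-hand side equals
  A x e^{x} + A e^{x} \cos{\left(x \right)} + A e^{x} - B x \sin{\left(x \right)} + B \sin{\left(x \right)} \cos{\left(x \right)} - B \sin{\left(x \right)}
This must equal f(x, y) identically; expanded, f = - 2 x e^{x} - 2 x \sin{\left(x \right)} - 2 e^{x} \cos{\left(x \right)} - 2 e^{x} + 2 \sin{\left(x \right)} \cos{\left(x \right)} - 2 \sin{\left(x \right)}.
Matching coefficients of the independent functions:
  [x e^{x}, e^{x} \cos{\left(x \right)}, e^{x}]:  A = -2
  [x \sin{\left(x \right)}, \sin{\left(x \right)}]:  - B = -2
  [\sin{\left(x \right)} \cos{\left(x \right)}]:  B = 2
Solving: A = -2, B = 2.
Check against the point condition:
  u(0, 0) = -2  ⟹  A = -2  ✓
Hence u(x, y) = - 2 e^{x} + 2 \sin{\left(x \right)}.

Answer: u(x, y) = - 2 e^{x} + 2 \sin{\left(x \right)}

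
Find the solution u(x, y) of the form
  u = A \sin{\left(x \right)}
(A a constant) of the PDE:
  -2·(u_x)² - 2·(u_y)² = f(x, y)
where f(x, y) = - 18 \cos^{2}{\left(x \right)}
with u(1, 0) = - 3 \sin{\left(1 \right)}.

Substitute the ansatz u = A \sin{\left(x \right)} into the left-hand side.
Derivatives of the ansatz:
  u_x = A \cos{\left(x \right)}
  u_y = 0
Term by term:
  -2·(u_x)² = - 2 A^{2} \cos^{2}{\left(x \right)}
  -2·(u_y)² = 0
So the left-hand side equals
  - 2 A^{2} \cos^{2}{\left(x \right)}
This must equal f(x, y) = - 18 \cos^{2}{\left(x \right)} identically.
Matching coefficients of the independent functions:
  [\cos^{2}{\left(x \right)}]:  - 2 A^{2} = -18
These equations allow (A) = (-3) or (3).
Impose the point condition(s):
  u(1, 0) = - 3 \sin{\left(1 \right)}  ⟹  A \sin{\left(1 \right)} = - 3 \sin{\left(1 \right)}
Only A = -3 satisfies everything.
Hence u(x, y) = - 3 \sin{\left(x \right)}.

Answer: u(x, y) = - 3 \sin{\left(x \right)}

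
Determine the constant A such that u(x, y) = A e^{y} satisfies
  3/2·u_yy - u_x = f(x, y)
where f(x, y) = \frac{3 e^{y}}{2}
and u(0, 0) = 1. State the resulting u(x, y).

Substitute the ansatz u = A e^{y} into the left-hand side.
Derivatives of the ansatz:
  u_yy = A e^{y}
  u_x = 0
Term by term:
  3/2·u_yy = \frac{3 A e^{y}}{2}
  -u_x = 0
So the left-hand side equals
  \frac{3 A e^{y}}{2}
This must equal f(x, y) = \frac{3 e^{y}}{2} identically.
Matching coefficients of the independent functions:
  [e^{y}]:  \frac{3 A}{2} = \frac{3}{2}
Solving: A = 1.
Check against the point condition:
  u(0, 0) = 1  ⟹  A = 1  ✓
Hence u(x, y) = e^{y}.

Answer: u(x, y) = e^{y}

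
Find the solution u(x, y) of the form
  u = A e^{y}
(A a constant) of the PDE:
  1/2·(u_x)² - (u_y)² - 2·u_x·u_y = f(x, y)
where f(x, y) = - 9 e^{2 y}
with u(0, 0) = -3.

Substitute the ansatz u = A e^{y} into the left-hand side.
Derivatives of the ansatz:
  u_x = 0
  u_y = A e^{y}
Term by term:
  1/2·(u_x)² = 0
  -(u_y)² = - A^{2} e^{2 y}
  -2·u_x·u_y = 0
So the left-hand side equals
  - A^{2} e^{2 y}
This must equal f(x, y) = - 9 e^{2 y} identically.
Matching coefficients of the independent functions:
  [e^{2 y}]:  - A^{2} = -9
These equations allow (A) = (-3) or (3).
Impose the point condition(s):
  u(0, 0) = -3  ⟹  A = -3
Only A = -3 satisfies everything.
Hence u(x, y) = - 3 e^{y}.

Answer: u(x, y) = - 3 e^{y}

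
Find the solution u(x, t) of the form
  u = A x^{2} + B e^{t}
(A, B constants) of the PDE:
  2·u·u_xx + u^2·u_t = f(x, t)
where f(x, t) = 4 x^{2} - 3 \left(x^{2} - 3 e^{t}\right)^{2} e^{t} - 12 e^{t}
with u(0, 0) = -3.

Answer: u(x, t) = x^{2} - 3 e^{t}

Derivation:
Substitute the ansatz u = A x^{2} + B e^{t} into the left-hand side.
Derivatives of the ansatz:
  u_xx = 2 A
  u_t = B e^{t}
Term by term:
  2·u·u_xx = 4 A^{2} x^{2} + 4 A B e^{t}
  u^2·u_t = A^{2} B x^{4} e^{t} + 2 A B^{2} x^{2} e^{2 t} + B^{3} e^{3 t}
So the left-hand side equals
  A^{2} B x^{4} e^{t} + 4 A^{2} x^{2} + 2 A B^{2} x^{2} e^{2 t} + 4 A B e^{t} + B^{3} e^{3 t}
This must equal f(x, t) identically; expanded, f = - 3 x^{4} e^{t} + 18 x^{2} e^{2 t} + 4 x^{2} - 27 e^{3 t} - 12 e^{t}.
Matching coefficients of the independent functions:
  [x^{2}]:  4 A^{2} = 4
  [x^{2} e^{2 t}]:  2 A B^{2} = 18
  [x^{4} e^{t}]:  A^{2} B = -3
  [e^{t}]:  4 A B = -12
  [e^{3 t}]:  B^{3} = -27
Solving: A = 1, B = -3.
Check against the point condition:
  u(0, 0) = -3  ⟹  B = -3  ✓
Hence u(x, t) = x^{2} - 3 e^{t}.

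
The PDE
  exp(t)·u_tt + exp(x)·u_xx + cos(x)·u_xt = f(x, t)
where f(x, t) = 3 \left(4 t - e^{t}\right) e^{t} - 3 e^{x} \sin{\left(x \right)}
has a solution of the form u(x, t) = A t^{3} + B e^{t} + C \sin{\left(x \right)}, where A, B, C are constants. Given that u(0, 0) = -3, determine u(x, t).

Substitute the ansatz u = A t^{3} + B e^{t} + C \sin{\left(x \right)} into the left-hand side.
Derivatives of the ansatz:
  u_tt = 6 A t + B e^{t}
  u_xx = - C \sin{\left(x \right)}
  u_xt = 0
Term by term:
  exp(t)·u_tt = 6 A t e^{t} + B e^{2 t}
  exp(x)·u_xx = - C e^{x} \sin{\left(x \right)}
  cos(x)·u_xt = 0
So the left-hand side equals
  6 A t e^{t} + B e^{2 t} - C e^{x} \sin{\left(x \right)}
This must equal f(x, t) identically; expanded, f = 12 t e^{t} - 3 e^{2 t} - 3 e^{x} \sin{\left(x \right)}.
Matching coefficients of the independent functions:
  [t e^{t}]:  6 A = 12
  [e^{x} \sin{\left(x \right)}]:  - C = -3
  [e^{2 t}]:  B = -3
Solving: A = 2, B = -3, C = 3.
Check against the point condition:
  u(0, 0) = -3  ⟹  B = -3  ✓
Hence u(x, t) = 2 t^{3} - 3 e^{t} + 3 \sin{\left(x \right)}.

Answer: u(x, t) = 2 t^{3} - 3 e^{t} + 3 \sin{\left(x \right)}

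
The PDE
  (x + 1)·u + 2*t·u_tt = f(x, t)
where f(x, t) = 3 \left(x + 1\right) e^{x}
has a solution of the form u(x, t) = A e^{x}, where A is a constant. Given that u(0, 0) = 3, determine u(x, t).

Answer: u(x, t) = 3 e^{x}

Derivation:
Substitute the ansatz u = A e^{x} into the left-hand side.
Derivatives of the ansatz:
  u_tt = 0
Term by term:
  (x + 1)·u = A x e^{x} + A e^{x}
  2*t·u_tt = 0
So the left-hand side equals
  A x e^{x} + A e^{x}
This must equal f(x, t) identically; expanded, f = 3 x e^{x} + 3 e^{x}.
Matching coefficients of the independent functions:
  [x e^{x}, e^{x}]:  A = 3
Solving: A = 3.
Check against the point condition:
  u(0, 0) = 3  ⟹  A = 3  ✓
Hence u(x, t) = 3 e^{x}.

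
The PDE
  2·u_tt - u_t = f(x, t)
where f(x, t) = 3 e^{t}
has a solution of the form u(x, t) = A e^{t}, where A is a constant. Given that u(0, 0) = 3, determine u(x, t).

Substitute the ansatz u = A e^{t} into the left-hand side.
Derivatives of the ansatz:
  u_tt = A e^{t}
  u_t = A e^{t}
Term by term:
  2·u_tt = 2 A e^{t}
  -u_t = - A e^{t}
So the left-hand side equals
  A e^{t}
This must equal f(x, t) = 3 e^{t} identically.
Matching coefficients of the independent functions:
  [e^{t}]:  A = 3
Solving: A = 3.
Check against the point condition:
  u(0, 0) = 3  ⟹  A = 3  ✓
Hence u(x, t) = 3 e^{t}.

Answer: u(x, t) = 3 e^{t}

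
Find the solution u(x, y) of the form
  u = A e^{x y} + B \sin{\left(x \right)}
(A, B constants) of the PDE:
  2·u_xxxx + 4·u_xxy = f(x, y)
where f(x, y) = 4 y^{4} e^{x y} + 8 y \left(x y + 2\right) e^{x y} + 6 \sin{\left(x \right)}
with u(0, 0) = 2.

Substitute the ansatz u = A e^{x y} + B \sin{\left(x \right)} into the left-hand side.
Derivatives of the ansatz:
  u_xxxx = A y^{4} e^{x y} + B \sin{\left(x \right)}
  u_xxy = A x y^{2} e^{x y} + 2 A y e^{x y}
Term by term:
  2·u_xxxx = 2 A y^{4} e^{x y} + 2 B \sin{\left(x \right)}
  4·u_xxy = 4 A x y^{2} e^{x y} + 8 A y e^{x y}
So the left-hand side equals
  4 A x y^{2} e^{x y} + 2 A y^{4} e^{x y} + 8 A y e^{x y} + 2 B \sin{\left(x \right)}
This must equal f(x, y) identically; expanded, f = 8 x y^{2} e^{x y} + 4 y^{4} e^{x y} + 16 y e^{x y} + 6 \sin{\left(x \right)}.
Matching coefficients of the independent functions:
  [y e^{x y}]:  8 A = 16
  [y^{4} e^{x y}]:  2 A = 4
  [x y^{2} e^{x y}]:  4 A = 8
  [\sin{\left(x \right)}]:  2 B = 6
Solving: A = 2, B = 3.
Check against the point condition:
  u(0, 0) = 2  ⟹  A = 2  ✓
Hence u(x, y) = 2 e^{x y} + 3 \sin{\left(x \right)}.

Answer: u(x, y) = 2 e^{x y} + 3 \sin{\left(x \right)}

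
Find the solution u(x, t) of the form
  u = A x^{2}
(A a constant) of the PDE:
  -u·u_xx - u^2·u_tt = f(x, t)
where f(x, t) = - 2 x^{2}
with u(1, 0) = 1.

Substitute the ansatz u = A x^{2} into the left-hand side.
Derivatives of the ansatz:
  u_xx = 2 A
  u_tt = 0
Term by term:
  -u·u_xx = - 2 A^{2} x^{2}
  -u^2·u_tt = 0
So the left-hand side equals
  - 2 A^{2} x^{2}
This must equal f(x, t) = - 2 x^{2} identically.
Matching coefficients of the independent functions:
  [x^{2}]:  - 2 A^{2} = -2
These equations allow (A) = (-1) or (1).
Impose the point condition(s):
  u(1, 0) = 1  ⟹  A = 1
Only A = 1 satisfies everything.
Hence u(x, t) = x^{2}.

Answer: u(x, t) = x^{2}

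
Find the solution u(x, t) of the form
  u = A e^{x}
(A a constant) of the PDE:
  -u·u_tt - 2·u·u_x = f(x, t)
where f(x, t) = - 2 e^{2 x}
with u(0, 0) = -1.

Substitute the ansatz u = A e^{x} into the left-hand side.
Derivatives of the ansatz:
  u_tt = 0
  u_x = A e^{x}
Term by term:
  -u·u_tt = 0
  -2·u·u_x = - 2 A^{2} e^{2 x}
So the left-hand side equals
  - 2 A^{2} e^{2 x}
This must equal f(x, t) = - 2 e^{2 x} identically.
Matching coefficients of the independent functions:
  [e^{2 x}]:  - 2 A^{2} = -2
These equations allow (A) = (-1) or (1).
Impose the point condition(s):
  u(0, 0) = -1  ⟹  A = -1
Only A = -1 satisfies everything.
Hence u(x, t) = - e^{x}.

Answer: u(x, t) = - e^{x}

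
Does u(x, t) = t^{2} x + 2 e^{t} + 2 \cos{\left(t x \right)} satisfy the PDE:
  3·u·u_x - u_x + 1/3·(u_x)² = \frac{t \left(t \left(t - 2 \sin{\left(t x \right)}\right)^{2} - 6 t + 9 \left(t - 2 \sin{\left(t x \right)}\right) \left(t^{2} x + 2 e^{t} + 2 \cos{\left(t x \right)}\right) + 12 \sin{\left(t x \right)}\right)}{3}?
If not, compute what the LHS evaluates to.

Evaluate each term of the left-hand side for u = t^{2} x + 2 e^{t} + 2 \cos{\left(t x \right)}.
Derivatives:
  u_x = t^{2} - 2 t \sin{\left(t x \right)}
Terms:
  3·u·u_x = 3 t \left(t - 2 \sin{\left(t x \right)}\right) \left(t^{2} x + 2 e^{t} + 2 \cos{\left(t x \right)}\right)
  -u_x = t \left(- t + 2 \sin{\left(t x \right)}\right)
  1/3·(u_x)² = \frac{t^{2} \left(t - 2 \sin{\left(t x \right)}\right)^{2}}{3}
Sum: LHS = \frac{t \left(t \left(t - 2 \sin{\left(t x \right)}\right)^{2} - 3 t + 9 \left(t - 2 \sin{\left(t x \right)}\right) \left(t^{2} x + 2 e^{t} + 2 \cos{\left(t x \right)}\right) + 6 \sin{\left(t x \right)}\right)}{3}
Given right-hand side: \frac{t \left(t \left(t - 2 \sin{\left(t x \right)}\right)^{2} - 6 t + 9 \left(t - 2 \sin{\left(t x \right)}\right) \left(t^{2} x + 2 e^{t} + 2 \cos{\left(t x \right)}\right) + 12 \sin{\left(t x \right)}\right)}{3}. Difference LHS − RHS = t \left(t - 2 \sin{\left(t x \right)}\right) ≠ 0, so u is not a solution.

Answer: No, the LHS evaluates to \frac{t \left(t \left(t - 2 \sin{\left(t x \right)}\right)^{2} - 3 t + 9 \left(t - 2 \sin{\left(t x \right)}\right) \left(t^{2} x + 2 e^{t} + 2 \cos{\left(t x \right)}\right) + 6 \sin{\left(t x \right)}\right)}{3}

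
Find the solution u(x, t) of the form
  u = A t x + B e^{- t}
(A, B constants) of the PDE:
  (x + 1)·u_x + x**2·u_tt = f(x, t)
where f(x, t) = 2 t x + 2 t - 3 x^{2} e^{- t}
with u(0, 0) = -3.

Substitute the ansatz u = A t x + B e^{- t} into the left-hand side.
Derivatives of the ansatz:
  u_x = A t
  u_tt = B e^{- t}
Term by term:
  (x + 1)·u_x = A t x + A t
  x**2·u_tt = B x^{2} e^{- t}
So the left-hand side equals
  A t x + A t + B x^{2} e^{- t}
This must equal f(x, t) = 2 t x + 2 t - 3 x^{2} e^{- t} identically.
Matching coefficients of the independent functions:
  [t, t x]:  A = 2
  [x^{2} e^{- t}]:  B = -3
Solving: A = 2, B = -3.
Check against the point condition:
  u(0, 0) = -3  ⟹  B = -3  ✓
Hence u(x, t) = 2 t x - 3 e^{- t}.

Answer: u(x, t) = 2 t x - 3 e^{- t}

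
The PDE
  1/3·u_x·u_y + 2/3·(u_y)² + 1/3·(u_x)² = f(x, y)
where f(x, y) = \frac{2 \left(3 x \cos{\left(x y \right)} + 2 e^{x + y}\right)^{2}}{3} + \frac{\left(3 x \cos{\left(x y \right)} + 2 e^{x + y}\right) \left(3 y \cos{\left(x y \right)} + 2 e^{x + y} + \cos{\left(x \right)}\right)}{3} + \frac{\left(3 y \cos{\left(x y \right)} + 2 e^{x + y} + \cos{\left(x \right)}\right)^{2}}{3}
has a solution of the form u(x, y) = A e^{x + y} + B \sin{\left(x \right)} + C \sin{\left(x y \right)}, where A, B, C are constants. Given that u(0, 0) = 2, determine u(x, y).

Substitute the ansatz u = A e^{x + y} + B \sin{\left(x \right)} + C \sin{\left(x y \right)} into the left-hand side.
Derivatives of the ansatz:
  u_x = A e^{x} e^{y} + B \cos{\left(x \right)} + C y \cos{\left(x y \right)}
  u_y = A e^{x} e^{y} + C x \cos{\left(x y \right)}
Term by term:
  1/3·u_x·u_y = \frac{A^{2} e^{2 x} e^{2 y}}{3} + \frac{A B e^{x} e^{y} \cos{\left(x \right)}}{3} + \frac{A C x e^{x} e^{y} \cos{\left(x y \right)}}{3} + \frac{A C y e^{x} e^{y} \cos{\left(x y \right)}}{3} + \frac{B C x \cos{\left(x \right)} \cos{\left(x y \right)}}{3} + \frac{C^{2} x y \cos^{2}{\left(x y \right)}}{3}
  2/3·(u_y)² = \frac{2 A^{2} e^{2 x} e^{2 y}}{3} + \frac{4 A C x e^{x} e^{y} \cos{\left(x y \right)}}{3} + \frac{2 C^{2} x^{2} \cos^{2}{\left(x y \right)}}{3}
  1/3·(u_x)² = \frac{A^{2} e^{2 x} e^{2 y}}{3} + \frac{2 A B e^{x} e^{y} \cos{\left(x \right)}}{3} + \frac{2 A C y e^{x} e^{y} \cos{\left(x y \right)}}{3} + \frac{B^{2} \cos^{2}{\left(x \right)}}{3} + \frac{2 B C y \cos{\left(x \right)} \cos{\left(x y \right)}}{3} + \frac{C^{2} y^{2} \cos^{2}{\left(x y \right)}}{3}
So the left-hand side equals
  \frac{4 A^{2} e^{2 x} e^{2 y}}{3} + A B e^{x} e^{y} \cos{\left(x \right)} + \frac{5 A C x e^{x} e^{y} \cos{\left(x y \right)}}{3} + A C y e^{x} e^{y} \cos{\left(x y \right)} + \frac{B^{2} \cos^{2}{\left(x \right)}}{3} + \frac{B C x \cos{\left(x \right)} \cos{\left(x y \right)}}{3} + \frac{2 B C y \cos{\left(x \right)} \cos{\left(x y \right)}}{3} + \frac{2 C^{2} x^{2} \cos^{2}{\left(x y \right)}}{3} + \frac{C^{2} x y \cos^{2}{\left(x y \right)}}{3} + \frac{C^{2} y^{2} \cos^{2}{\left(x y \right)}}{3}
This must equal f(x, y) identically; expanded, f = 6 x^{2} \cos^{2}{\left(x y \right)} + 3 x y \cos^{2}{\left(x y \right)} + 10 x e^{x} e^{y} \cos{\left(x y \right)} + x \cos{\left(x \right)} \cos{\left(x y \right)} + 3 y^{2} \cos^{2}{\left(x y \right)} + 6 y e^{x} e^{y} \cos{\left(x y \right)} + 2 y \cos{\left(x \right)} \cos{\left(x y \right)} + \frac{16 e^{2 x} e^{2 y}}{3} + 2 e^{x} e^{y} \cos{\left(x \right)} + \frac{\cos^{2}{\left(x \right)}}{3}.
Matching coefficients of the independent functions:
  [x^{2} \cos^{2}{\left(x y \right)}]:  \frac{2 C^{2}}{3} = 6
  [y^{2} \cos^{2}{\left(x y \right)}, x y \cos^{2}{\left(x y \right)}]:  \frac{C^{2}}{3} = 3
  [e^{2 x} e^{2 y}]:  \frac{4 A^{2}}{3} = \frac{16}{3}
  [x \cos{\left(x \right)} \cos{\left(x y \right)}]:  \frac{B C}{3} = 1
  [y \cos{\left(x \right)} \cos{\left(x y \right)}]:  \frac{2 B C}{3} = 2
  [e^{x} e^{y} \cos{\left(x \right)}]:  A B = 2
  [x e^{x} e^{y} \cos{\left(x y \right)}]:  \frac{5 A C}{3} = 10
  [y e^{x} e^{y} \cos{\left(x y \right)}]:  A C = 6
  [\cos^{2}{\left(x \right)}]:  \frac{B^{2}}{3} = \frac{1}{3}
These equations allow (A, B, C) = (-2, -1, -3) or (2, 1, 3).
Impose the point condition(s):
  u(0, 0) = 2  ⟹  A = 2
Only A = 2, B = 1, C = 3 satisfies everything.
Hence u(x, y) = 2 e^{x + y} + \sin{\left(x \right)} + 3 \sin{\left(x y \right)}.

Answer: u(x, y) = 2 e^{x + y} + \sin{\left(x \right)} + 3 \sin{\left(x y \right)}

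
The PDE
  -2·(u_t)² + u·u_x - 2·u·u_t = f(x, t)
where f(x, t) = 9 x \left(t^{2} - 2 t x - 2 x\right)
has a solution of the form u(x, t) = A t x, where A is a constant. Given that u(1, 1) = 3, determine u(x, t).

Substitute the ansatz u = A t x into the left-hand side.
Derivatives of the ansatz:
  u_t = A x
  u_x = A t
Term by term:
  -2·(u_t)² = - 2 A^{2} x^{2}
  u·u_x = A^{2} t^{2} x
  -2·u·u_t = - 2 A^{2} t x^{2}
So the left-hand side equals
  A^{2} t^{2} x - 2 A^{2} t x^{2} - 2 A^{2} x^{2}
This must equal f(x, t) identically; expanded, f = 9 t^{2} x - 18 t x^{2} - 18 x^{2}.
Matching coefficients of the independent functions:
  [x^{2}, t x^{2}]:  - 2 A^{2} = -18
  [t^{2} x]:  A^{2} = 9
These equations allow (A) = (-3) or (3).
Impose the point condition(s):
  u(1, 1) = 3  ⟹  A = 3
Only A = 3 satisfies everything.
Hence u(x, t) = 3 t x.

Answer: u(x, t) = 3 t x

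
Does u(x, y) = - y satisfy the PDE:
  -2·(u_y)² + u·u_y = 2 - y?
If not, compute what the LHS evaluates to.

Evaluate each term of the left-hand side for u = - y.
Derivatives:
  u_y = -1
Terms:
  -2·(u_y)² = -2
  u·u_y = y
Sum: LHS = y - 2
Given right-hand side: 2 - y. Difference LHS − RHS = 2 y - 4 ≠ 0, so u is not a solution.

Answer: No, the LHS evaluates to y - 2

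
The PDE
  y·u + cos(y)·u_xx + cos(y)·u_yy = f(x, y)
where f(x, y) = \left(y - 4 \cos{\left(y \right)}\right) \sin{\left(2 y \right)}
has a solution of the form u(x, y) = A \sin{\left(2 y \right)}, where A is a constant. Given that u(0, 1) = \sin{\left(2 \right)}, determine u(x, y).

Substitute the ansatz u = A \sin{\left(2 y \right)} into the left-hand side.
Derivatives of the ansatz:
  u_xx = 0
  u_yy = - 4 A \sin{\left(2 y \right)}
Term by term:
  y·u = A y \sin{\left(2 y \right)}
  cos(y)·u_xx = 0
  cos(y)·u_yy = - 4 A \sin{\left(2 y \right)} \cos{\left(y \right)}
So the left-hand side equals
  A y \sin{\left(2 y \right)} - 4 A \sin{\left(2 y \right)} \cos{\left(y \right)}
This must equal f(x, y) identically; expanded, f = y \sin{\left(2 y \right)} - 4 \sin{\left(2 y \right)} \cos{\left(y \right)}.
Matching coefficients of the independent functions:
  [y \sin{\left(2 y \right)}]:  A = 1
  [\sin{\left(2 y \right)} \cos{\left(y \right)}]:  - 4 A = -4
Solving: A = 1.
Check against the point condition:
  u(0, 1) = \sin{\left(2 \right)}  ⟹  A \sin{\left(2 \right)} = \sin{\left(2 \right)}  ✓
Hence u(x, y) = \sin{\left(2 y \right)}.

Answer: u(x, y) = \sin{\left(2 y \right)}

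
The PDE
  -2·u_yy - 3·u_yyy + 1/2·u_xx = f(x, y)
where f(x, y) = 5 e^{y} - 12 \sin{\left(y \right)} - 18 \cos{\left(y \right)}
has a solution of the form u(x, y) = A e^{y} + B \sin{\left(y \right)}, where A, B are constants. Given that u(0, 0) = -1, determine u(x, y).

Substitute the ansatz u = A e^{y} + B \sin{\left(y \right)} into the left-hand side.
Derivatives of the ansatz:
  u_yy = A e^{y} - B \sin{\left(y \right)}
  u_yyy = A e^{y} - B \cos{\left(y \right)}
  u_xx = 0
Term by term:
  -2·u_yy = - 2 A e^{y} + 2 B \sin{\left(y \right)}
  -3·u_yyy = - 3 A e^{y} + 3 B \cos{\left(y \right)}
  1/2·u_xx = 0
So the left-hand side equals
  - 5 A e^{y} + 2 B \sin{\left(y \right)} + 3 B \cos{\left(y \right)}
This must equal f(x, y) = 5 e^{y} - 12 \sin{\left(y \right)} - 18 \cos{\left(y \right)} identically.
Matching coefficients of the independent functions:
  [e^{y}]:  - 5 A = 5
  [\sin{\left(y \right)}]:  2 B = -12
  [\cos{\left(y \right)}]:  3 B = -18
Solving: A = -1, B = -6.
Check against the point condition:
  u(0, 0) = -1  ⟹  A = -1  ✓
Hence u(x, y) = - e^{y} - 6 \sin{\left(y \right)}.

Answer: u(x, y) = - e^{y} - 6 \sin{\left(y \right)}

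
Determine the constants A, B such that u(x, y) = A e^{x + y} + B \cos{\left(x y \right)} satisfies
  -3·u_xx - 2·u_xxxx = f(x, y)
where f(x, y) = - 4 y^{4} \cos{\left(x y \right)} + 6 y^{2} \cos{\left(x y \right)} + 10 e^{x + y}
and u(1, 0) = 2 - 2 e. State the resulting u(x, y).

Substitute the ansatz u = A e^{x + y} + B \cos{\left(x y \right)} into the left-hand side.
Derivatives of the ansatz:
  u_xx = A e^{x} e^{y} - B y^{2} \cos{\left(x y \right)}
  u_xxxx = A e^{x} e^{y} + B y^{4} \cos{\left(x y \right)}
Term by term:
  -3·u_xx = - 3 A e^{x} e^{y} + 3 B y^{2} \cos{\left(x y \right)}
  -2·u_xxxx = - 2 A e^{x} e^{y} - 2 B y^{4} \cos{\left(x y \right)}
So the left-hand side equals
  - 5 A e^{x} e^{y} - 2 B y^{4} \cos{\left(x y \right)} + 3 B y^{2} \cos{\left(x y \right)}
This must equal f(x, y) identically; expanded, f = - 4 y^{4} \cos{\left(x y \right)} + 6 y^{2} \cos{\left(x y \right)} + 10 e^{x} e^{y}.
Matching coefficients of the independent functions:
  [y^{2} \cos{\left(x y \right)}]:  3 B = 6
  [y^{4} \cos{\left(x y \right)}]:  - 2 B = -4
  [e^{x} e^{y}]:  - 5 A = 10
Solving: A = -2, B = 2.
Check against the point condition:
  u(1, 0) = 2 - 2 e  ⟹  e A + B = 2 - 2 e  ✓
Hence u(x, y) = - 2 e^{x + y} + 2 \cos{\left(x y \right)}.

Answer: u(x, y) = - 2 e^{x + y} + 2 \cos{\left(x y \right)}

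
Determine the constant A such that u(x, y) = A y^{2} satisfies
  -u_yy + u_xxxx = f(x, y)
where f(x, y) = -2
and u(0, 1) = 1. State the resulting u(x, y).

Substitute the ansatz u = A y^{2} into the left-hand side.
Derivatives of the ansatz:
  u_yy = 2 A
  u_xxxx = 0
Term by term:
  -u_yy = - 2 A
  u_xxxx = 0
So the left-hand side equals
  - 2 A
This must equal f(x, y) = -2 identically.
Matching coefficients of the independent functions:
  [constant term]:  - 2 A = -2
Solving: A = 1.
Check against the point condition:
  u(0, 1) = 1  ⟹  A = 1  ✓
Hence u(x, y) = y^{2}.

Answer: u(x, y) = y^{2}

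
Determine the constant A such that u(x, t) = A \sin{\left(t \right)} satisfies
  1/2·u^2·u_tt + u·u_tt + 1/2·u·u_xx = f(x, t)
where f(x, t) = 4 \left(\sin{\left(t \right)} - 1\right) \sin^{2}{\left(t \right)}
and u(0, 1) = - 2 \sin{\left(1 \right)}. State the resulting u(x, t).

Answer: u(x, t) = - 2 \sin{\left(t \right)}

Derivation:
Substitute the ansatz u = A \sin{\left(t \right)} into the left-hand side.
Derivatives of the ansatz:
  u_tt = - A \sin{\left(t \right)}
  u_xx = 0
Term by term:
  1/2·u^2·u_tt = - \frac{A^{3} \sin^{3}{\left(t \right)}}{2}
  u·u_tt = - A^{2} \sin^{2}{\left(t \right)}
  1/2·u·u_xx = 0
So the left-hand side equals
  - \frac{A^{3} \sin^{3}{\left(t \right)}}{2} - A^{2} \sin^{2}{\left(t \right)}
This must equal f(x, t) identically; expanded, f = 4 \sin^{3}{\left(t \right)} - 4 \sin^{2}{\left(t \right)}.
Matching coefficients of the independent functions:
  [\sin^{2}{\left(t \right)}]:  - A^{2} = -4
  [\sin^{3}{\left(t \right)}]:  - \frac{A^{3}}{2} = 4
Solving: A = -2.
Check against the point condition:
  u(0, 1) = - 2 \sin{\left(1 \right)}  ⟹  A \sin{\left(1 \right)} = - 2 \sin{\left(1 \right)}  ✓
Hence u(x, t) = - 2 \sin{\left(t \right)}.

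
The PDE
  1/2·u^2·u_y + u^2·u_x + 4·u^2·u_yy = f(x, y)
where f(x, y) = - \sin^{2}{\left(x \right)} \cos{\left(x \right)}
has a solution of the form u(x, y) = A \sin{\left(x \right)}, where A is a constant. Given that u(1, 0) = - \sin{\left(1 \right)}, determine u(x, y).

Answer: u(x, y) = - \sin{\left(x \right)}

Derivation:
Substitute the ansatz u = A \sin{\left(x \right)} into the left-hand side.
Derivatives of the ansatz:
  u_y = 0
  u_x = A \cos{\left(x \right)}
  u_yy = 0
Term by term:
  1/2·u^2·u_y = 0
  u^2·u_x = A^{3} \sin^{2}{\left(x \right)} \cos{\left(x \right)}
  4·u^2·u_yy = 0
So the left-hand side equals
  A^{3} \sin^{2}{\left(x \right)} \cos{\left(x \right)}
This must equal f(x, y) = - \sin^{2}{\left(x \right)} \cos{\left(x \right)} identically.
Matching coefficients of the independent functions:
  [\sin^{2}{\left(x \right)} \cos{\left(x \right)}]:  A^{3} = -1
Solving: A = -1.
Check against the point condition:
  u(1, 0) = - \sin{\left(1 \right)}  ⟹  A \sin{\left(1 \right)} = - \sin{\left(1 \right)}  ✓
Hence u(x, y) = - \sin{\left(x \right)}.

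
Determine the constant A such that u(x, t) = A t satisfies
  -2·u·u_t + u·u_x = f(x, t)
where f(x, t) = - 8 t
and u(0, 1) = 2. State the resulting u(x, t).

Answer: u(x, t) = 2 t

Derivation:
Substitute the ansatz u = A t into the left-hand side.
Derivatives of the ansatz:
  u_t = A
  u_x = 0
Term by term:
  -2·u·u_t = - 2 A^{2} t
  u·u_x = 0
So the left-hand side equals
  - 2 A^{2} t
This must equal f(x, t) = - 8 t identically.
Matching coefficients of the independent functions:
  [t]:  - 2 A^{2} = -8
These equations allow (A) = (-2) or (2).
Impose the point condition(s):
  u(0, 1) = 2  ⟹  A = 2
Only A = 2 satisfies everything.
Hence u(x, t) = 2 t.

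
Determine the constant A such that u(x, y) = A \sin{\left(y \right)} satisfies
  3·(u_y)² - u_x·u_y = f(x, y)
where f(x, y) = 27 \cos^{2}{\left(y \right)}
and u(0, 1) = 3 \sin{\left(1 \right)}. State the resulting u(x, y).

Answer: u(x, y) = 3 \sin{\left(y \right)}

Derivation:
Substitute the ansatz u = A \sin{\left(y \right)} into the left-hand side.
Derivatives of the ansatz:
  u_y = A \cos{\left(y \right)}
  u_x = 0
Term by term:
  3·(u_y)² = 3 A^{2} \cos^{2}{\left(y \right)}
  -u_x·u_y = 0
So the left-hand side equals
  3 A^{2} \cos^{2}{\left(y \right)}
This must equal f(x, y) = 27 \cos^{2}{\left(y \right)} identically.
Matching coefficients of the independent functions:
  [\cos^{2}{\left(y \right)}]:  3 A^{2} = 27
These equations allow (A) = (-3) or (3).
Impose the point condition(s):
  u(0, 1) = 3 \sin{\left(1 \right)}  ⟹  A \sin{\left(1 \right)} = 3 \sin{\left(1 \right)}
Only A = 3 satisfies everything.
Hence u(x, y) = 3 \sin{\left(y \right)}.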